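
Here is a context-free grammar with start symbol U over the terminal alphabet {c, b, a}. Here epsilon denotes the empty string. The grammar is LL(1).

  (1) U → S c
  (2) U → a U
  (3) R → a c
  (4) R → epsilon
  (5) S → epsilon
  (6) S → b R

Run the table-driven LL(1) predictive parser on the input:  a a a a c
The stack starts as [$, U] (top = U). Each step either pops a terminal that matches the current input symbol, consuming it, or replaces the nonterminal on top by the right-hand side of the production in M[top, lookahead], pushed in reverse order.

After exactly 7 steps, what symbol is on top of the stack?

a

     Stack  Input        Action
  1  $ U    a a a a c $  expand U → a U
  2  $ U a  a a a a c $  match a
  3  $ U    a a a c $    expand U → a U
  4  $ U a  a a a c $    match a
  5  $ U    a a c $      expand U → a U
  6  $ U a  a a c $      match a
  7  $ U    a c $        expand U → a U
Stack after step 7: $ U a (top = a).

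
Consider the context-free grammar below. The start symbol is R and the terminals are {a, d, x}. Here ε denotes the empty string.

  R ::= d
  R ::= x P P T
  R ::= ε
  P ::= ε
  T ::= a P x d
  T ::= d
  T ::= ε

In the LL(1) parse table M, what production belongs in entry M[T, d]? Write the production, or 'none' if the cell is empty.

FIRST(R): from R::=d we get {d}; from R::=x P P T we get {x}; from R::=ε we get {ε}. So FIRST(R) = {ε, d, x}.
FIRST(P): from P::=ε we get {ε}. So FIRST(P) = {ε}.
FIRST(T): from T::=a P x d we get {a}; from T::=d we get {d}; from T::=ε we get {ε}. So FIRST(T) = {ε, a, d}.
FOLLOW(R) includes $ since R is the start symbol.
FOLLOW(R): R appears on no right-hand side. Thus FOLLOW(R) = {$}.
FOLLOW(T): in R::=x P P T, the suffix after T is empty, so FOLLOW(T) ⊇ FOLLOW(R) = {$}. Thus FOLLOW(T) = {$}.
For T ::= a P x d: FIRST(a P x d) = {a}, so it goes in M[T, t] for t ∈ {a}.
For T ::= d: FIRST(d) = {d}, so it goes in M[T, t] for t ∈ {d}.
For T ::= ε: FIRST(ε) = {ε}, so it goes in M[T, t] for t ∈ {}; since ε ∈ FIRST, also for every t ∈ FOLLOW(T) = {$}.

T ::= d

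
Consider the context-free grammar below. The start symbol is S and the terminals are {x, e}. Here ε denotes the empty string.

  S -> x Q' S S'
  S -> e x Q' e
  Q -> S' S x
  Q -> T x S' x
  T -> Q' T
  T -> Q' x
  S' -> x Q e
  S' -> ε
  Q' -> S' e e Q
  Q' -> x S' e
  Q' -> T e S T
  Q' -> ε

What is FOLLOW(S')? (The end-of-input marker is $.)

{$, e, x}

FIRST(S): from S->x Q' S S' we get {x}; from S->e x Q' e we get {e}. So FIRST(S) = {e, x}.
FIRST(S'): from S'->x Q e we get {x}; from S'->ε we get {ε}. So FIRST(S') = {ε, x}.
FIRST(Q): from Q->S' S x we get {e, x}; from Q->T x S' x we get {e, x}. So FIRST(Q) = {e, x}.
FIRST(T): from T->Q' T we get {e, x}; from T->Q' x we get {e, x}. So FIRST(T) = {e, x}.
FIRST(Q'): from Q'->S' e e Q we get {e, x}; from Q'->x S' e we get {x}; from Q'->T e S T we get {e, x}; from Q'->ε we get {ε}. So FIRST(Q') = {ε, e, x}.
FOLLOW(S) includes $ since S is the start symbol.
FOLLOW(S): in S->x Q' S S', S is followed by S' with FIRST {ε, x}; in S->x Q' S S', the suffix after S is nullable (adds nothing new); in Q->S' S x, S is followed by x with FIRST {x}; in Q'->T e S T, S is followed by T with FIRST {e, x}. Thus FOLLOW(S) = {$, e, x}.
FOLLOW(S'): in S->x Q' S S', the suffix after S' is empty, so FOLLOW(S') ⊇ FOLLOW(S) = {$, e, x}; in Q->S' S x, S' is followed by S x with FIRST {e, x}; in Q->T x S' x, S' is followed by x with FIRST {x}; in Q'->S' e e Q, S' is followed by e e Q with FIRST {e}; in Q'->x S' e, S' is followed by e with FIRST {e}. Thus FOLLOW(S') = {$, e, x}.
FOLLOW(Q'): in S->x Q' S S', Q' is followed by S S' with FIRST {e, x}; in S->e x Q' e, Q' is followed by e with FIRST {e}; in T->Q' T, Q' is followed by T with FIRST {e, x}; in T->Q' x, Q' is followed by x with FIRST {x}. Thus FOLLOW(Q') = {e, x}.
FOLLOW(Q): in S'->x Q e, Q is followed by e with FIRST {e}; in Q'->S' e e Q, the suffix after Q is empty, so FOLLOW(Q) ⊇ FOLLOW(Q') = {e, x}. Thus FOLLOW(Q) = {e, x}.
FOLLOW(T): in Q->T x S' x, T is followed by x S' x with FIRST {x}; in T->Q' T, the suffix after T is empty (adds nothing new); in Q'->T e S T (occurrence 1), T is followed by e S T with FIRST {e}; in Q'->T e S T (occurrence 2), the suffix after T is empty, so FOLLOW(T) ⊇ FOLLOW(Q') = {e, x}. Thus FOLLOW(T) = {e, x}.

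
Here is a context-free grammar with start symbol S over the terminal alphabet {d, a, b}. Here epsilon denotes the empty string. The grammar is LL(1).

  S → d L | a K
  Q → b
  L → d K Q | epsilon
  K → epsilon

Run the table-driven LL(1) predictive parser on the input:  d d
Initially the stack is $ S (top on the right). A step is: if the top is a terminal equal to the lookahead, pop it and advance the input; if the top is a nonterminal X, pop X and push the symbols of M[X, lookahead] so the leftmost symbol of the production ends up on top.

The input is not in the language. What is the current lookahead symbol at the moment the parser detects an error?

$

     Stack    Input  Action
  1  $ S      d d $  expand S → d L
  2  $ L d    d d $  match d
  3  $ L      d $    expand L → d K Q
  4  $ Q K d  d $    match d
  5  $ Q K    $      expand K → epsilon
  6  $ Q      $      error: M[Q, $] is empty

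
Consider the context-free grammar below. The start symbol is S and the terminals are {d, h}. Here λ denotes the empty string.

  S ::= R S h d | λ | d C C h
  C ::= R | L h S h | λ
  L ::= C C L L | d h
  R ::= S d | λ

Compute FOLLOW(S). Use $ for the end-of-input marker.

FIRST(S) = {λ, d, h}  (via R S h d)
FIRST(R) = {λ, d, h}  (via S d)
FIRST(C) = {λ, d, h}  (via R, L h S h)
FIRST(L) = {d, h}  (via C C L L)
FOLLOW(S) includes $ since S is the start symbol.
FOLLOW(S): in S::=R S h d, S is followed by h d with FIRST {h}; in C::=L h S h, S is followed by h with FIRST {h}; in R::=S d, S is followed by d with FIRST {d}. Thus FOLLOW(S) = {$, d, h}.
FOLLOW(C): in S::=d C C h (occurrence 1), C is followed by C h with FIRST {d, h}; in S::=d C C h (occurrence 2), C is followed by h with FIRST {h}; in L::=C C L L (occurrence 1), C is followed by C L L with FIRST {d, h}; in L::=C C L L (occurrence 2), C is followed by L L with FIRST {d, h}. Thus FOLLOW(C) = {d, h}.
FOLLOW(L): in C::=L h S h, L is followed by h S h with FIRST {h}; in L::=C C L L (occurrence 1), L is followed by L with FIRST {d, h}; in L::=C C L L (occurrence 2), the suffix after L is empty (adds nothing new). Thus FOLLOW(L) = {d, h}.
FOLLOW(R): in S::=R S h d, R is followed by S h d with FIRST {d, h}; in C::=R, the suffix after R is empty, so FOLLOW(R) ⊇ FOLLOW(C) = {d, h}. Thus FOLLOW(R) = {d, h}.

{$, d, h}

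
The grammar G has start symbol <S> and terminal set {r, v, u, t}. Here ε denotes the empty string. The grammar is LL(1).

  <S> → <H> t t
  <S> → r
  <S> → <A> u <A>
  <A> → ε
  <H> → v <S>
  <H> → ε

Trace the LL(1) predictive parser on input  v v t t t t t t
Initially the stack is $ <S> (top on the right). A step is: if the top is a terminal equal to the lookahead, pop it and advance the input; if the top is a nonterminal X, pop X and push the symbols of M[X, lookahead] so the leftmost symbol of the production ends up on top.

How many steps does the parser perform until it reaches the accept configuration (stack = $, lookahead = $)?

      Stack              Input              Action
   1  $ <S>              v v t t t t t t $  expand <S> → <H> t t
   2  $ t t <H>          v v t t t t t t $  expand <H> → v <S>
   3  $ t t <S> v        v v t t t t t t $  match v
   4  $ t t <S>          v t t t t t t $    expand <S> → <H> t t
   5  $ t t t t <H>      v t t t t t t $    expand <H> → v <S>
   6  $ t t t t <S> v    v t t t t t t $    match v
   7  $ t t t t <S>      t t t t t t $      expand <S> → <H> t t
   8  $ t t t t t t <H>  t t t t t t $      expand <H> → ε
   9  $ t t t t t t      t t t t t t $      match t
  10  $ t t t t t        t t t t t $        match t
  11  $ t t t t          t t t t $          match t
  12  $ t t t            t t t $            match t
  13  $ t t              t t $              match t
  14  $ t                t $                match t
Accept reached after 14 steps.

14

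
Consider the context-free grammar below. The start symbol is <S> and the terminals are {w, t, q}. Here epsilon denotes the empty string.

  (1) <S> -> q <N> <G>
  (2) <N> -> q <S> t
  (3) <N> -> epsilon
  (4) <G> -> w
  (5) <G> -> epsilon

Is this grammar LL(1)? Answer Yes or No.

Yes

FIRST(<S>) = {q}
FIRST(<N>) = {epsilon, q}
FIRST(<G>) = {epsilon, w}
FOLLOW(<S>) = {$, t}
FOLLOW(<N>) = {$, t, w}
FOLLOW(<G>) = {$, t}
Each cell of M receives at most one production.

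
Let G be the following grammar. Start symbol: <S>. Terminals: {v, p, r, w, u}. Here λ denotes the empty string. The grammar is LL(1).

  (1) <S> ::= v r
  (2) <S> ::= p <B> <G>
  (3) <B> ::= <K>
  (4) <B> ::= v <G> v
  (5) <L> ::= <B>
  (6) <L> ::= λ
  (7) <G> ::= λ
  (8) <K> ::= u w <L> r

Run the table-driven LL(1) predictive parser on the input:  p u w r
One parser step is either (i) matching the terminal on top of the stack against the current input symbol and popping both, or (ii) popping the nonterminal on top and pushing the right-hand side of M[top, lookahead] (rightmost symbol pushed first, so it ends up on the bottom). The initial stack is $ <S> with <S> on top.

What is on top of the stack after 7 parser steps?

step 1: stack=$ <S>  input=p u w r $  — expand <S> ::= p <B> <G>
step 2: stack=$ <G> <B> p  input=p u w r $  — match p
step 3: stack=$ <G> <B>  input=u w r $  — expand <B> ::= <K>
step 4: stack=$ <G> <K>  input=u w r $  — expand <K> ::= u w <L> r
step 5: stack=$ <G> r <L> w u  input=u w r $  — match u
step 6: stack=$ <G> r <L> w  input=w r $  — match w
step 7: stack=$ <G> r <L>  input=r $  — expand <L> ::= λ
Stack after step 7: $ <G> r (top = r).

r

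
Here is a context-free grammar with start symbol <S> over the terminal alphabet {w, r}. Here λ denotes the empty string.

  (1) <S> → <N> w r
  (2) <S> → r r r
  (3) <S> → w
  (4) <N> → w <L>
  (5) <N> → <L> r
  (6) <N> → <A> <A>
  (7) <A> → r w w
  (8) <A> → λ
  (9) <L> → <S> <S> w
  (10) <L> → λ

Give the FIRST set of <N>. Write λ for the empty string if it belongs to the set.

{λ, r, w}

FIRST(<A>) = {λ, r}
FIRST(<S>) = {r, w}  (via <N> w r)
FIRST(<L>) = {λ, r, w}  (via <S> <S> w)
FIRST(<N>) = {λ, r, w}  (via <L> r, <A> <A>)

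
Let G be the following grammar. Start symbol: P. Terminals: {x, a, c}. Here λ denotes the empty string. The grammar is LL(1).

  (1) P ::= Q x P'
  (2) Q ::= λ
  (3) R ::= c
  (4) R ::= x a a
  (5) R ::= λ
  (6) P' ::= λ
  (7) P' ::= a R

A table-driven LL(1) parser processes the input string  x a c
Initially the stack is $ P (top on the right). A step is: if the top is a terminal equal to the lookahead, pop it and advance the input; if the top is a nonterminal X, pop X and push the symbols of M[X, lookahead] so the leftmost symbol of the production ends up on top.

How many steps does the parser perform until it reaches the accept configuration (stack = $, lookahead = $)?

step 1: stack=$ P  input=x a c $  — expand P ::= Q x P'
step 2: stack=$ P' x Q  input=x a c $  — expand Q ::= λ
step 3: stack=$ P' x  input=x a c $  — match x
step 4: stack=$ P'  input=a c $  — expand P' ::= a R
step 5: stack=$ R a  input=a c $  — match a
step 6: stack=$ R  input=c $  — expand R ::= c
step 7: stack=$ c  input=c $  — match c
Accept reached after 7 steps.

7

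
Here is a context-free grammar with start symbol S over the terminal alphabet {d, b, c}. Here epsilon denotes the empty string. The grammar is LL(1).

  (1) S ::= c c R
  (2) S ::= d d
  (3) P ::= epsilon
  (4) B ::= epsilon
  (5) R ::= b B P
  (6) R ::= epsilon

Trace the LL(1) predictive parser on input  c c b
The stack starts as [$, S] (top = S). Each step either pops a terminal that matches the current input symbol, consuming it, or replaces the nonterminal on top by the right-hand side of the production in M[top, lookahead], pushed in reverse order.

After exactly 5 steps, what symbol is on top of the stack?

     Stack    Input    Action
  1  $ S      c c b $  expand S ::= c c R
  2  $ R c c  c c b $  match c
  3  $ R c    c b $    match c
  4  $ R      b $      expand R ::= b B P
  5  $ P B b  b $      match b
Stack after step 5: $ P B (top = B).

B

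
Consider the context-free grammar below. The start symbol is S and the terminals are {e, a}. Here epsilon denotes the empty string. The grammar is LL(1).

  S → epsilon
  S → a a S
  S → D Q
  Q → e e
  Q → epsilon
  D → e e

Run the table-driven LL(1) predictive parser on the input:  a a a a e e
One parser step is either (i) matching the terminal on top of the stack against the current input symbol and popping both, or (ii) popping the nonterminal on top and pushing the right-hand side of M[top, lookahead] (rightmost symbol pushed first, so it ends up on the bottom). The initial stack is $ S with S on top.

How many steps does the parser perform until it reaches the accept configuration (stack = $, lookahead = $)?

11

step 1: stack=$ S  input=a a a a e e $  — expand S → a a S
step 2: stack=$ S a a  input=a a a a e e $  — match a
step 3: stack=$ S a  input=a a a e e $  — match a
step 4: stack=$ S  input=a a e e $  — expand S → a a S
step 5: stack=$ S a a  input=a a e e $  — match a
step 6: stack=$ S a  input=a e e $  — match a
step 7: stack=$ S  input=e e $  — expand S → D Q
step 8: stack=$ Q D  input=e e $  — expand D → e e
step 9: stack=$ Q e e  input=e e $  — match e
step 10: stack=$ Q e  input=e $  — match e
step 11: stack=$ Q  input=$  — expand Q → epsilon
Accept reached after 11 steps.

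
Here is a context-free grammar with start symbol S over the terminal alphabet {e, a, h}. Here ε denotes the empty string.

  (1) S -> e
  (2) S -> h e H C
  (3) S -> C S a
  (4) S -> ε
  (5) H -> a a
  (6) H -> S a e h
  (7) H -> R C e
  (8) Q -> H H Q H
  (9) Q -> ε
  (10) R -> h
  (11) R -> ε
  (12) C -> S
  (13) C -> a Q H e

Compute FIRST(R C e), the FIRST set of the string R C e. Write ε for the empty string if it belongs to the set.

FIRST(R): from R->h we get {h}; from R->ε we get {ε}. So FIRST(R) = {ε, h}.
FIRST(S): from S->e we get {e}; from S->h e H C we get {h}; from S->C S a we get {a, e, h}; from S->ε we get {ε}. So FIRST(S) = {ε, a, e, h}.
FIRST(C): from C->S we get {ε, a, e, h}; from C->a Q H e we get {a}. So FIRST(C) = {ε, a, e, h}.
FIRST(H): from H->a a we get {a}; from H->S a e h we get {a, e, h}; from H->R C e we get {a, e, h}. So FIRST(H) = {a, e, h}.
FIRST(Q): from Q->H H Q H we get {a, e, h}; from Q->ε we get {ε}. So FIRST(Q) = {ε, a, e, h}.
FIRST(R C e): take FIRST of each symbol in turn, carrying on past any symbol whose FIRST contains ε; result {a, e, h}.

{a, e, h}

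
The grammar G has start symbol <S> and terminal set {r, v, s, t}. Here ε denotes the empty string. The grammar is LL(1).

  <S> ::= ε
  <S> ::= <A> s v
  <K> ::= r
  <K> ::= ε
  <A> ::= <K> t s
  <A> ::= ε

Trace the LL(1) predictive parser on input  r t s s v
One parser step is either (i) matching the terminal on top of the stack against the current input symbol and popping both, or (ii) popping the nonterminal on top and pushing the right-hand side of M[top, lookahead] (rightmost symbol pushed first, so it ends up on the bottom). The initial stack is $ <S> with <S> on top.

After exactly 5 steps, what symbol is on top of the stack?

s

     Stack          Input        Action
  1  $ <S>          r t s s v $  expand <S> ::= <A> s v
  2  $ v s <A>      r t s s v $  expand <A> ::= <K> t s
  3  $ v s s t <K>  r t s s v $  expand <K> ::= r
  4  $ v s s t r    r t s s v $  match r
  5  $ v s s t      t s s v $    match t
Stack after step 5: $ v s s (top = s).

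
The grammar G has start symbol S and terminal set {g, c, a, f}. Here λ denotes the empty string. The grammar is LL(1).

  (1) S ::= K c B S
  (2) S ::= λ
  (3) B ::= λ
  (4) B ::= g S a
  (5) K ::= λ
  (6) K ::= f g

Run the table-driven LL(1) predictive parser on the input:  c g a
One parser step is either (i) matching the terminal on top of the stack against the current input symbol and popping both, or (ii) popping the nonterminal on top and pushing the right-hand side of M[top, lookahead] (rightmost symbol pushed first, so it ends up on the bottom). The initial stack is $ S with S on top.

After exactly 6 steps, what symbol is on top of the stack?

a

     Stack      Input    Action
  1  $ S        c g a $  expand S ::= K c B S
  2  $ S B c K  c g a $  expand K ::= λ
  3  $ S B c    c g a $  match c
  4  $ S B      g a $    expand B ::= g S a
  5  $ S a S g  g a $    match g
  6  $ S a S    a $      expand S ::= λ
Stack after step 6: $ S a (top = a).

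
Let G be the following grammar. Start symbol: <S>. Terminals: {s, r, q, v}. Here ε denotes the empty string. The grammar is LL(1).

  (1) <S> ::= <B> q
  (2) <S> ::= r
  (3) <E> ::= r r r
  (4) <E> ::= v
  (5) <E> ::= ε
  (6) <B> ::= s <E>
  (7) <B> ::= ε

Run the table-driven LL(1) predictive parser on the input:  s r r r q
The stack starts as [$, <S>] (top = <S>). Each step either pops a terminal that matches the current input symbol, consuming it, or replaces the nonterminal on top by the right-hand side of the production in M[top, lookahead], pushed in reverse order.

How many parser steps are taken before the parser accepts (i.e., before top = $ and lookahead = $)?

step 1: stack=$ <S>  input=s r r r q $  — expand <S> ::= <B> q
step 2: stack=$ q <B>  input=s r r r q $  — expand <B> ::= s <E>
step 3: stack=$ q <E> s  input=s r r r q $  — match s
step 4: stack=$ q <E>  input=r r r q $  — expand <E> ::= r r r
step 5: stack=$ q r r r  input=r r r q $  — match r
step 6: stack=$ q r r  input=r r q $  — match r
step 7: stack=$ q r  input=r q $  — match r
step 8: stack=$ q  input=q $  — match q
Accept reached after 8 steps.

8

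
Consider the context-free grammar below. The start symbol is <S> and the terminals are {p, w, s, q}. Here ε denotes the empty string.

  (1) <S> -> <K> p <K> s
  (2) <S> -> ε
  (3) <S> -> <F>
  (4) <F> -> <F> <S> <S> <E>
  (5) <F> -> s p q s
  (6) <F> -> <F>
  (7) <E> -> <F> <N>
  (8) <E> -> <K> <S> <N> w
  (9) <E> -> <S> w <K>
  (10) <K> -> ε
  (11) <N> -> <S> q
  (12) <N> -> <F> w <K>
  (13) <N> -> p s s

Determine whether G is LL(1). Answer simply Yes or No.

No

FIRST(<S>) = {ε, p, s}
FIRST(<F>) = {s}
FIRST(<E>) = {p, q, s, w}
FIRST(<K>) = {ε}
FIRST(<N>) = {p, q, s}
FOLLOW(<S>) = {$, p, q, s, w}
FOLLOW(<F>) = {$, p, q, s, w}
FOLLOW(<E>) = {$, p, q, s, w}
FOLLOW(<K>) = {$, p, q, s, w}
FOLLOW(<N>) = {$, p, q, s, w}
Cell M[<E>, p] receives both <E> -> <K> <S> <N> w and <E> -> <S> w <K> — the grammar is not LL(1).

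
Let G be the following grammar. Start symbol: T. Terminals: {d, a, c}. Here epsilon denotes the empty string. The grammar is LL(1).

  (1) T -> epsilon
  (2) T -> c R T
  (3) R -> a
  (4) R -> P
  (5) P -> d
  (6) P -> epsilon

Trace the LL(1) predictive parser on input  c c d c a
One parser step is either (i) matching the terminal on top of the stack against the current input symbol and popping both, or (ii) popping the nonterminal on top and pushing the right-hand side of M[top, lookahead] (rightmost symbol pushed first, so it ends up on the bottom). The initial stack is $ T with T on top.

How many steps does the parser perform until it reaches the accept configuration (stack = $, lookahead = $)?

14

      Stack    Input        Action
   1  $ T      c c d c a $  expand T -> c R T
   2  $ T R c  c c d c a $  match c
   3  $ T R    c d c a $    expand R -> P
   4  $ T P    c d c a $    expand P -> epsilon
   5  $ T      c d c a $    expand T -> c R T
   6  $ T R c  c d c a $    match c
   7  $ T R    d c a $      expand R -> P
   8  $ T P    d c a $      expand P -> d
   9  $ T d    d c a $      match d
  10  $ T      c a $        expand T -> c R T
  11  $ T R c  c a $        match c
  12  $ T R    a $          expand R -> a
  13  $ T a    a $          match a
  14  $ T      $            expand T -> epsilon
Accept reached after 14 steps.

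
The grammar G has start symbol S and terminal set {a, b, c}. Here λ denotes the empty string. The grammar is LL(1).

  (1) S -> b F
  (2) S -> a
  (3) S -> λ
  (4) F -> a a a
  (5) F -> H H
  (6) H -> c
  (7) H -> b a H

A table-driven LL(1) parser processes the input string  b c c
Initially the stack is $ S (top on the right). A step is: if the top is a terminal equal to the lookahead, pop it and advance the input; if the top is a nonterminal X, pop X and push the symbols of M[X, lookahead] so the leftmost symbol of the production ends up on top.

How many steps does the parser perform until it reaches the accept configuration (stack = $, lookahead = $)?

step 1: stack=$ S  input=b c c $  — expand S -> b F
step 2: stack=$ F b  input=b c c $  — match b
step 3: stack=$ F  input=c c $  — expand F -> H H
step 4: stack=$ H H  input=c c $  — expand H -> c
step 5: stack=$ H c  input=c c $  — match c
step 6: stack=$ H  input=c $  — expand H -> c
step 7: stack=$ c  input=c $  — match c
Accept reached after 7 steps.

7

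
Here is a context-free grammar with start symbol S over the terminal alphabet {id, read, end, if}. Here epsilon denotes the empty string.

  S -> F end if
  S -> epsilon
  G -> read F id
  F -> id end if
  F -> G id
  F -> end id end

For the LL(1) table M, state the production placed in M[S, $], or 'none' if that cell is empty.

FIRST(G): from G->read F id we get {read}. So FIRST(G) = {read}.
FIRST(F): from F->id end if we get {id}; from F->G id we get {read}; from F->end id end we get {end}. So FIRST(F) = {end, id, read}.
FIRST(S): from S->F end if we get {end, id, read}; from S->epsilon we get {epsilon}. So FIRST(S) = {epsilon, end, id, read}.
FOLLOW(S) includes $ since S is the start symbol.
FOLLOW(S): S appears on no right-hand side. Thus FOLLOW(S) = {$}.
For S -> F end if: FIRST(F end if) = {end, id, read}, so it goes in M[S, t] for t ∈ {end, id, read}.
For S -> epsilon: FIRST(epsilon) = {epsilon}, so it goes in M[S, t] for t ∈ {}; since epsilon ∈ FIRST, also for every t ∈ FOLLOW(S) = {$}.

S -> epsilon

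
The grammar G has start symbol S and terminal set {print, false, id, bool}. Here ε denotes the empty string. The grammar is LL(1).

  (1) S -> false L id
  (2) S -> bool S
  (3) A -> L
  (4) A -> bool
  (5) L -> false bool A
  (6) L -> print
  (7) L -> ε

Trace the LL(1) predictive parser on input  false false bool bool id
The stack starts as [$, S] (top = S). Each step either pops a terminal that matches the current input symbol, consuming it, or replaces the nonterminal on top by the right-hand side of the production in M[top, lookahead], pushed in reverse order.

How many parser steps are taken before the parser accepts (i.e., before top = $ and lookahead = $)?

8

     Stack              Input                       Action
  1  $ S                false false bool bool id $  expand S -> false L id
  2  $ id L false       false false bool bool id $  match false
  3  $ id L             false bool bool id $        expand L -> false bool A
  4  $ id A bool false  false bool bool id $        match false
  5  $ id A bool        bool bool id $              match bool
  6  $ id A             bool id $                   expand A -> bool
  7  $ id bool          bool id $                   match bool
  8  $ id               id $                        match id
Accept reached after 8 steps.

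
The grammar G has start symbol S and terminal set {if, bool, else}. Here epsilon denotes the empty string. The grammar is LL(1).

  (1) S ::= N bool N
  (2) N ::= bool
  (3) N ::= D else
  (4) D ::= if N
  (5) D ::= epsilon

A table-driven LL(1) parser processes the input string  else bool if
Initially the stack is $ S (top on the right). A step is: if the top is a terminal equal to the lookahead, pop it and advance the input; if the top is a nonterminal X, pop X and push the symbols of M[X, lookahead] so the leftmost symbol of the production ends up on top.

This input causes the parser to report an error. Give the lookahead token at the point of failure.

$

step 1: stack=$ S  input=else bool if $  — expand S ::= N bool N
step 2: stack=$ N bool N  input=else bool if $  — expand N ::= D else
step 3: stack=$ N bool else D  input=else bool if $  — expand D ::= epsilon
step 4: stack=$ N bool else  input=else bool if $  — match else
step 5: stack=$ N bool  input=bool if $  — match bool
step 6: stack=$ N  input=if $  — expand N ::= D else
step 7: stack=$ else D  input=if $  — expand D ::= if N
step 8: stack=$ else N if  input=if $  — match if
step 9: stack=$ else N  input=$  — error: M[N, $] is empty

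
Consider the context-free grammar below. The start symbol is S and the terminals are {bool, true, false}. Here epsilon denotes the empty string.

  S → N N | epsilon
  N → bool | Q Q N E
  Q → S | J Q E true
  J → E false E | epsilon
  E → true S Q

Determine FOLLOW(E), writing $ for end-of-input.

FIRST(E): from E→true S Q we get {true}. So FIRST(E) = {true}.
FIRST(J): from J→E false E we get {true}; from J→epsilon we get {epsilon}. So FIRST(J) = {epsilon, true}.
FIRST(S): from S→N N we get {bool, true}; from S→epsilon we get {epsilon}. So FIRST(S) = {epsilon, bool, true}.
FIRST(Q): from Q→S we get {epsilon, bool, true}; from Q→J Q E true we get {bool, true}. So FIRST(Q) = {epsilon, bool, true}.
FIRST(N): from N→bool we get {bool}; from N→Q Q N E we get {bool, true}. So FIRST(N) = {bool, true}.
FOLLOW(S) includes $ since S is the start symbol.
FOLLOW(J): in Q→J Q E true, J is followed by Q E true with FIRST {bool, true}. Thus FOLLOW(J) = {bool, true}.
FOLLOW(S): in Q→S, the suffix after S is empty, so FOLLOW(S) ⊇ FOLLOW(Q) = {$, bool, false, true}; in E→true S Q, S is followed by Q with FIRST {epsilon, bool, true}; in E→true S Q, the suffix after S is nullable, so FOLLOW(S) ⊇ FOLLOW(E) = {$, bool, false, true}. Thus FOLLOW(S) = {$, bool, false, true}.
FOLLOW(N): in S→N N (occurrence 1), N is followed by N with FIRST {bool, true}; in S→N N (occurrence 2), the suffix after N is empty, so FOLLOW(N) ⊇ FOLLOW(S) = {$, bool, false, true}; in N→Q Q N E, N is followed by E with FIRST {true}. Thus FOLLOW(N) = {$, bool, false, true}.
FOLLOW(E): in N→Q Q N E, the suffix after E is empty, so FOLLOW(E) ⊇ FOLLOW(N) = {$, bool, false, true}; in Q→J Q E true, E is followed by true with FIRST {true}; in J→E false E (occurrence 1), E is followed by false E with FIRST {false}; in J→E false E (occurrence 2), the suffix after E is empty, so FOLLOW(E) ⊇ FOLLOW(J) = {bool, true}. Thus FOLLOW(E) = {$, bool, false, true}.
FOLLOW(Q): in N→Q Q N E (occurrence 1), Q is followed by Q N E with FIRST {bool, true}; in N→Q Q N E (occurrence 2), Q is followed by N E with FIRST {bool, true}; in Q→J Q E true, Q is followed by E true with FIRST {true}; in E→true S Q, the suffix after Q is empty, so FOLLOW(Q) ⊇ FOLLOW(E) = {$, bool, false, true}. Thus FOLLOW(Q) = {$, bool, false, true}.

{$, bool, false, true}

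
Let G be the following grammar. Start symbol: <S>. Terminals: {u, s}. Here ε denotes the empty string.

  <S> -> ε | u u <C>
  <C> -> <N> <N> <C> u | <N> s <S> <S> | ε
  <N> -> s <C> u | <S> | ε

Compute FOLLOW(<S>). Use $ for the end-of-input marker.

FIRST(<S>): from <S>->ε we get {ε}; from <S>->u u <C> we get {u}. So FIRST(<S>) = {ε, u}.
FIRST(<N>): from <N>->s <C> u we get {s}; from <N>-><S> we get {ε, u}; from <N>->ε we get {ε}. So FIRST(<N>) = {ε, s, u}.
FIRST(<C>): from <C>-><N> <N> <C> u we get {s, u}; from <C>-><N> s <S> <S> we get {s, u}; from <C>->ε we get {ε}. So FIRST(<C>) = {ε, s, u}.
FOLLOW(<S>) includes $ since <S> is the start symbol.
FOLLOW(<N>): in <C>-><N> <N> <C> u (occurrence 1), <N> is followed by <N> <C> u with FIRST {s, u}; in <C>-><N> <N> <C> u (occurrence 2), <N> is followed by <C> u with FIRST {s, u}; in <C>-><N> s <S> <S>, <N> is followed by s <S> <S> with FIRST {s}. Thus FOLLOW(<N>) = {s, u}.
FOLLOW(<S>): in <C>-><N> s <S> <S> (occurrence 1), <S> is followed by <S> with FIRST {ε, u}; in <C>-><N> s <S> <S> (occurrence 1), the suffix after <S> is nullable, so FOLLOW(<S>) ⊇ FOLLOW(<C>) = {$, s, u}; in <C>-><N> s <S> <S> (occurrence 2), the suffix after <S> is empty, so FOLLOW(<S>) ⊇ FOLLOW(<C>) = {$, s, u}; in <N>-><S>, the suffix after <S> is empty, so FOLLOW(<S>) ⊇ FOLLOW(<N>) = {s, u}. Thus FOLLOW(<S>) = {$, s, u}.
FOLLOW(<C>): in <S>->u u <C>, the suffix after <C> is empty, so FOLLOW(<C>) ⊇ FOLLOW(<S>) = {$, s, u}; in <C>-><N> <N> <C> u, <C> is followed by u with FIRST {u}; in <N>->s <C> u, <C> is followed by u with FIRST {u}. Thus FOLLOW(<C>) = {$, s, u}.

{$, s, u}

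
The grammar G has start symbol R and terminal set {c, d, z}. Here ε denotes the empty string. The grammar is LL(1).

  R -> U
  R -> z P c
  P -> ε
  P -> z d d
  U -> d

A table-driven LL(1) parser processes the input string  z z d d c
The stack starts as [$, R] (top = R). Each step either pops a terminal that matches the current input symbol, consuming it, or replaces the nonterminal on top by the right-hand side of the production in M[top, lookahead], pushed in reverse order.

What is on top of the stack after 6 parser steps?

c

step 1: stack=$ R  input=z z d d c $  — expand R -> z P c
step 2: stack=$ c P z  input=z z d d c $  — match z
step 3: stack=$ c P  input=z d d c $  — expand P -> z d d
step 4: stack=$ c d d z  input=z d d c $  — match z
step 5: stack=$ c d d  input=d d c $  — match d
step 6: stack=$ c d  input=d c $  — match d
Stack after step 6: $ c (top = c).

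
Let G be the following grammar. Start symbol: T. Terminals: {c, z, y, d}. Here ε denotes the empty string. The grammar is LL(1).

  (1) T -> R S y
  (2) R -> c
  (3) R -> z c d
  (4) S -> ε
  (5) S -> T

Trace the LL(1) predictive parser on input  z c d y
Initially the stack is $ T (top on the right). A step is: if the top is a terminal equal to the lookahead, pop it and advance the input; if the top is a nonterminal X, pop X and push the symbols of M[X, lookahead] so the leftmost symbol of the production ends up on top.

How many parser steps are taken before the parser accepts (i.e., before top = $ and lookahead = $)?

     Stack        Input      Action
  1  $ T          z c d y $  expand T -> R S y
  2  $ y S R      z c d y $  expand R -> z c d
  3  $ y S d c z  z c d y $  match z
  4  $ y S d c    c d y $    match c
  5  $ y S d      d y $      match d
  6  $ y S        y $        expand S -> ε
  7  $ y          y $        match y
Accept reached after 7 steps.

7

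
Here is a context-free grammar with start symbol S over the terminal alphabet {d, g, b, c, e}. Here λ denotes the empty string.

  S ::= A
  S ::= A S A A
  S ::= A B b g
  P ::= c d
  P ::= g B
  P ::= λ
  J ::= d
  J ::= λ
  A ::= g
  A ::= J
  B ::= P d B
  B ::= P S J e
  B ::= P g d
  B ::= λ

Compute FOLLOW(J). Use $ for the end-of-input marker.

{$, b, c, d, e, g}

FIRST(P): from P::=c d we get {c}; from P::=g B we get {g}; from P::=λ we get {λ}. So FIRST(P) = {λ, c, g}.
FIRST(J): from J::=d we get {d}; from J::=λ we get {λ}. So FIRST(J) = {λ, d}.
FIRST(A): from A::=g we get {g}; from A::=J we get {λ, d}. So FIRST(A) = {λ, d, g}.
FIRST(S): from S::=A we get {λ, d, g}; from S::=A S A A we get {λ, b, c, d, e, g}; from S::=A B b g we get {b, c, d, e, g}. So FIRST(S) = {λ, b, c, d, e, g}.
FIRST(B): from B::=P d B we get {c, d, g}; from B::=P S J e we get {b, c, d, e, g}; from B::=P g d we get {c, g}; from B::=λ we get {λ}. So FIRST(B) = {λ, b, c, d, e, g}.
FOLLOW(S) includes $ since S is the start symbol.
FOLLOW(S): in S::=A S A A, S is followed by A A with FIRST {λ, d, g}; in S::=A S A A, the suffix after S is nullable (adds nothing new); in B::=P S J e, S is followed by J e with FIRST {d, e}. Thus FOLLOW(S) = {$, d, e, g}.
FOLLOW(P): in B::=P d B, P is followed by d B with FIRST {d}; in B::=P S J e, P is followed by S J e with FIRST {b, c, d, e, g}; in B::=P g d, P is followed by g d with FIRST {g}. Thus FOLLOW(P) = {b, c, d, e, g}.
FOLLOW(A): in S::=A, the suffix after A is empty, so FOLLOW(A) ⊇ FOLLOW(S) = {$, d, e, g}; in S::=A S A A (occurrence 1), A is followed by S A A with FIRST {λ, b, c, d, e, g}; in S::=A S A A (occurrence 1), the suffix after A is nullable, so FOLLOW(A) ⊇ FOLLOW(S) = {$, d, e, g}; in S::=A S A A (occurrence 2), A is followed by A with FIRST {λ, d, g}; in S::=A S A A (occurrence 2), the suffix after A is nullable, so FOLLOW(A) ⊇ FOLLOW(S) = {$, d, e, g}; in S::=A S A A (occurrence 3), the suffix after A is empty, so FOLLOW(A) ⊇ FOLLOW(S) = {$, d, e, g}; in S::=A B b g, A is followed by B b g with FIRST {b, c, d, e, g}. Thus FOLLOW(A) = {$, b, c, d, e, g}.
FOLLOW(J): in A::=J, the suffix after J is empty, so FOLLOW(J) ⊇ FOLLOW(A) = {$, b, c, d, e, g}; in B::=P S J e, J is followed by e with FIRST {e}. Thus FOLLOW(J) = {$, b, c, d, e, g}.
FOLLOW(B): in S::=A B b g, B is followed by b g with FIRST {b}; in P::=g B, the suffix after B is empty, so FOLLOW(B) ⊇ FOLLOW(P) = {b, c, d, e, g}; in B::=P d B, the suffix after B is empty (adds nothing new). Thus FOLLOW(B) = {b, c, d, e, g}.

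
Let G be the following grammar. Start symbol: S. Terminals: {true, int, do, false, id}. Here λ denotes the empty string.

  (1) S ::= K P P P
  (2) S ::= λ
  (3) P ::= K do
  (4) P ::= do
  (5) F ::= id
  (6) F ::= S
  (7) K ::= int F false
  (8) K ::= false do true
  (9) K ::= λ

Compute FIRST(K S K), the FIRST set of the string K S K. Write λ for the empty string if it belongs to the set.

{λ, do, false, int}

FIRST(K) = {λ, false, int}
FIRST(P) = {do, false, int}  (via K do)
FIRST(S) = {λ, do, false, int}  (via K P P P)
FIRST(F) = {λ, do, false, id, int}  (via S)
FIRST(K S K): take FIRST of each symbol in turn, carrying on past any symbol whose FIRST contains λ; result {λ, do, false, int}.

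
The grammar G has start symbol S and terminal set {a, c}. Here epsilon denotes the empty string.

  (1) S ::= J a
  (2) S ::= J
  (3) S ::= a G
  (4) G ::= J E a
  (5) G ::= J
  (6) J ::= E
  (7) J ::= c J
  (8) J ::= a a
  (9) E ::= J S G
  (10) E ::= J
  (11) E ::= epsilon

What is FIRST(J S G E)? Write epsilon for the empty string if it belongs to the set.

{epsilon, a, c}

FIRST(S): from S::=J a we get {a, c}; from S::=J we get {epsilon, a, c}; from S::=a G we get {a}. So FIRST(S) = {epsilon, a, c}.
FIRST(G): from G::=J E a we get {a, c}; from G::=J we get {epsilon, a, c}. So FIRST(G) = {epsilon, a, c}.
FIRST(J): from J::=E we get {epsilon, a, c}; from J::=c J we get {c}; from J::=a a we get {a}. So FIRST(J) = {epsilon, a, c}.
FIRST(E): from E::=J S G we get {epsilon, a, c}; from E::=J we get {epsilon, a, c}; from E::=epsilon we get {epsilon}. So FIRST(E) = {epsilon, a, c}.
FIRST(J S G E): take FIRST of each symbol in turn, carrying on past any symbol whose FIRST contains epsilon; result {epsilon, a, c}.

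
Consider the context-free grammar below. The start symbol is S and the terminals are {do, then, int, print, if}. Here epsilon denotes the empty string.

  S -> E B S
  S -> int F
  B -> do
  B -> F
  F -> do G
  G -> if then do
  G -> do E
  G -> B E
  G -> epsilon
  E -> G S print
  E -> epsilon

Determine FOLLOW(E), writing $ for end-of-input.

FIRST(F) = {do}
FIRST(B) = {do}  (via F)
FIRST(G) = {epsilon, do, if}  (via B E)
FIRST(S) = {do, if, int}  (via E B S)
FIRST(E) = {epsilon, do, if, int}  (via G S print)
FOLLOW(S) includes $ since S is the start symbol.
FOLLOW(S): in S->E B S, the suffix after S is empty (adds nothing new); in E->G S print, S is followed by print with FIRST {print}. Thus FOLLOW(S) = {$, print}.
FOLLOW(B): in S->E B S, B is followed by S with FIRST {do, if, int}; in G->B E, B is followed by E with FIRST {epsilon, do, if, int}; in G->B E, the suffix after B is nullable, so FOLLOW(B) ⊇ FOLLOW(G) = {$, do, if, int, print}. Thus FOLLOW(B) = {$, do, if, int, print}.
FOLLOW(F): in S->int F, the suffix after F is empty, so FOLLOW(F) ⊇ FOLLOW(S) = {$, print}; in B->F, the suffix after F is empty, so FOLLOW(F) ⊇ FOLLOW(B) = {$, do, if, int, print}. Thus FOLLOW(F) = {$, do, if, int, print}.
FOLLOW(G): in F->do G, the suffix after G is empty, so FOLLOW(G) ⊇ FOLLOW(F) = {$, do, if, int, print}; in E->G S print, G is followed by S print with FIRST {do, if, int}. Thus FOLLOW(G) = {$, do, if, int, print}.
FOLLOW(E): in S->E B S, E is followed by B S with FIRST {do}; in G->do E, the suffix after E is empty, so FOLLOW(E) ⊇ FOLLOW(G) = {$, do, if, int, print}; in G->B E, the suffix after E is empty, so FOLLOW(E) ⊇ FOLLOW(G) = {$, do, if, int, print}. Thus FOLLOW(E) = {$, do, if, int, print}.

{$, do, if, int, print}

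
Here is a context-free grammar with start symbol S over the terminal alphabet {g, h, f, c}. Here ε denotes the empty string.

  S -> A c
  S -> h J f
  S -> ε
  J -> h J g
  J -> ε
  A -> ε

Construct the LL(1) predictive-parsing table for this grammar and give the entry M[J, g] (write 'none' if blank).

FIRST(J) = {ε, h}
FIRST(A) = {ε}
FIRST(S) = {ε, c, h}  (via A c)
FOLLOW(S) includes $ since S is the start symbol.
FOLLOW(J): in S->h J f, J is followed by f with FIRST {f}; in J->h J g, J is followed by g with FIRST {g}. Thus FOLLOW(J) = {f, g}.
For J -> h J g: FIRST(h J g) = {h}, so it goes in M[J, t] for t ∈ {h}.
For J -> ε: FIRST(ε) = {ε}, so it goes in M[J, t] for t ∈ {}; since ε ∈ FIRST, also for every t ∈ FOLLOW(J) = {f, g}.

J -> ε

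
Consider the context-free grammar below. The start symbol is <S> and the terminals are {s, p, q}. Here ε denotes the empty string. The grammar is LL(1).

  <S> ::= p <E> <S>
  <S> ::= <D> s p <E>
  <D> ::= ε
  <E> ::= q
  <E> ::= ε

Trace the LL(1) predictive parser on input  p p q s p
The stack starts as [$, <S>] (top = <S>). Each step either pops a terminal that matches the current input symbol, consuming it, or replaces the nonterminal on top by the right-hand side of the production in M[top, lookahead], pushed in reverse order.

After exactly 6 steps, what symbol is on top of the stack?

q

step 1: stack=$ <S>  input=p p q s p $  — expand <S> ::= p <E> <S>
step 2: stack=$ <S> <E> p  input=p p q s p $  — match p
step 3: stack=$ <S> <E>  input=p q s p $  — expand <E> ::= ε
step 4: stack=$ <S>  input=p q s p $  — expand <S> ::= p <E> <S>
step 5: stack=$ <S> <E> p  input=p q s p $  — match p
step 6: stack=$ <S> <E>  input=q s p $  — expand <E> ::= q
Stack after step 6: $ <S> q (top = q).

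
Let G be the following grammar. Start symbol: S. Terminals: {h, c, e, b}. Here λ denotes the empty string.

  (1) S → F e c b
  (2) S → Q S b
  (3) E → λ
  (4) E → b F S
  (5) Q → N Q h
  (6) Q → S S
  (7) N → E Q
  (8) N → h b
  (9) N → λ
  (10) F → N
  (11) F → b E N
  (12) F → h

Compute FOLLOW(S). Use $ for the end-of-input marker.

FIRST(E): from E→λ we get {λ}; from E→b F S we get {b}. So FIRST(E) = {λ, b}.
FIRST(S): from S→F e c b we get {b, e, h}; from S→Q S b we get {b, e, h}. So FIRST(S) = {b, e, h}.
FIRST(Q): from Q→N Q h we get {b, e, h}; from Q→S S we get {b, e, h}. So FIRST(Q) = {b, e, h}.
FIRST(N): from N→E Q we get {b, e, h}; from N→h b we get {h}; from N→λ we get {λ}. So FIRST(N) = {λ, b, e, h}.
FIRST(F): from F→N we get {λ, b, e, h}; from F→b E N we get {b}; from F→h we get {h}. So FIRST(F) = {λ, b, e, h}.
FOLLOW(S) includes $ since S is the start symbol.
FOLLOW(F): in S→F e c b, F is followed by e c b with FIRST {e}; in E→b F S, F is followed by S with FIRST {b, e, h}. Thus FOLLOW(F) = {b, e, h}.
FOLLOW(E): in N→E Q, E is followed by Q with FIRST {b, e, h}; in F→b E N, E is followed by N with FIRST {λ, b, e, h}; in F→b E N, the suffix after E is nullable, so FOLLOW(E) ⊇ FOLLOW(F) = {b, e, h}. Thus FOLLOW(E) = {b, e, h}.
FOLLOW(N): in Q→N Q h, N is followed by Q h with FIRST {b, e, h}; in F→N, the suffix after N is empty, so FOLLOW(N) ⊇ FOLLOW(F) = {b, e, h}; in F→b E N, the suffix after N is empty, so FOLLOW(N) ⊇ FOLLOW(F) = {b, e, h}. Thus FOLLOW(N) = {b, e, h}.
FOLLOW(Q): in S→Q S b, Q is followed by S b with FIRST {b, e, h}; in Q→N Q h, Q is followed by h with FIRST {h}; in N→E Q, the suffix after Q is empty, so FOLLOW(Q) ⊇ FOLLOW(N) = {b, e, h}. Thus FOLLOW(Q) = {b, e, h}.
FOLLOW(S): in S→Q S b, S is followed by b with FIRST {b}; in E→b F S, the suffix after S is empty, so FOLLOW(S) ⊇ FOLLOW(E) = {b, e, h}; in Q→S S (occurrence 1), S is followed by S with FIRST {b, e, h}; in Q→S S (occurrence 2), the suffix after S is empty, so FOLLOW(S) ⊇ FOLLOW(Q) = {b, e, h}. Thus FOLLOW(S) = {$, b, e, h}.

{$, b, e, h}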